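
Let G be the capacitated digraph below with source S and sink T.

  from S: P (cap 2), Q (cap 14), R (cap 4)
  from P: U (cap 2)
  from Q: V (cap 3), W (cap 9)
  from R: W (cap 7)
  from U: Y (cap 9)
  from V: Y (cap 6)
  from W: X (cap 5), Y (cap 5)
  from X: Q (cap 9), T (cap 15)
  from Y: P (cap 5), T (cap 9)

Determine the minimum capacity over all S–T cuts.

14

Augment S→P→U→Y→T: bottleneck 2, flow now 2.
Augment S→Q→V→Y→T: bottleneck 3, flow now 5.
Augment S→Q→W→X→T: bottleneck 5, flow now 10.
Augment S→Q→W→Y→T: bottleneck 4, flow now 14.
No augmenting path remains; maximum flow = 14.
By max-flow min-cut, the minimum cut capacity equals the max flow.
In the residual graph, reachable from S: {S, P, Q, R, U, V, W, Y}.
Min-cut edges: W→X (5), Y→T (9); capacity 5 + 9 = 14.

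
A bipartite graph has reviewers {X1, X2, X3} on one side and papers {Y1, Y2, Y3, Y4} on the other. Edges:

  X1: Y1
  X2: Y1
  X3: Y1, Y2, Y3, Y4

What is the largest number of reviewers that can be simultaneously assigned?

2

Unit-capacity flow: source→left, listed edges, right→sink; max matching = max flow.
Augmenting path X1→Y1 (+1); matched 1.
Augmenting path X3→Y2 (+1); matched 2.
No augmenting path remains; maximum matching = 2.
König certificate: {X3, Y1} is a vertex cover of size 2 (every listed pair touches it), so no matching can be larger.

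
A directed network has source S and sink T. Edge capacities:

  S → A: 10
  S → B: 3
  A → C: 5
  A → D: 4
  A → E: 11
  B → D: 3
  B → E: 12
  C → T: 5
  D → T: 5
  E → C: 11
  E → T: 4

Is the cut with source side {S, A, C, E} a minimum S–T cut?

Given cut capacity: 3 + 4 + 5 + 4 = 16.
Augment S→A→C→T: bottleneck 5, flow now 5.
Augment S→A→D→T: bottleneck 4, flow now 9.
Augment S→A→E→T: bottleneck 1, flow now 10.
Augment S→B→D→T: bottleneck 1, flow now 11.
Augment S→B→E→T: bottleneck 2, flow now 13.
No augmenting path remains; maximum flow = 13.
In the residual graph, reachable from S: {S}.
Min-cut edges: S→A (10), S→B (3); capacity 10 + 3 = 13.
Cut capacity 16 exceeds the max flow 13, so it is not minimum.

No — its capacity is 16, but the minimum cut has capacity 13.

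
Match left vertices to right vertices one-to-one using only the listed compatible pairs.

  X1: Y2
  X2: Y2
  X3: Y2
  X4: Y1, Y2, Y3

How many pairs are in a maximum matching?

2

Unit-capacity flow: source→left, listed edges, right→sink; max matching = max flow.
Augmenting path X1→Y2 (+1); matched 1.
Augmenting path X4→Y1 (+1); matched 2.
No augmenting path remains; maximum matching = 2.
König certificate: {X4, Y2} is a vertex cover of size 2 (every listed pair touches it), so no matching can be larger.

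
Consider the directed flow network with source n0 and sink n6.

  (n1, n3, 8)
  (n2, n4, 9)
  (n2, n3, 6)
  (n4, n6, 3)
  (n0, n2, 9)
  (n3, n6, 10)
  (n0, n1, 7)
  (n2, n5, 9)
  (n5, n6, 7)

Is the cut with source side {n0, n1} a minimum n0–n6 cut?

Given cut capacity: 9 + 8 = 17.
Augment n0→n1→n3→n6: bottleneck 7, flow now 7.
Augment n0→n2→n3→n6: bottleneck 3, flow now 10.
Augment n0→n2→n4→n6: bottleneck 3, flow now 13.
Augment n0→n2→n5→n6: bottleneck 3, flow now 16.
No augmenting path remains; maximum flow = 16.
In the residual graph, reachable from n0: {n0}.
Min-cut edges: n0→n1 (7), n0→n2 (9); capacity 7 + 9 = 16.
Cut capacity 17 exceeds the max flow 16, so it is not minimum.

No — its capacity is 17, but the minimum cut has capacity 16.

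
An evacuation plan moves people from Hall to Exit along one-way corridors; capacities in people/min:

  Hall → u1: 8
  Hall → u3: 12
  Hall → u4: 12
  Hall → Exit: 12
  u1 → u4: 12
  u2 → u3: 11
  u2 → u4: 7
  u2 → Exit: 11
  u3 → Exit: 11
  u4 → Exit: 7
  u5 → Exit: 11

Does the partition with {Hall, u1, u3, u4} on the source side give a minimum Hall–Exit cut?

Given cut capacity: 12 + 11 + 7 = 30.
Augment Hall→Exit: bottleneck 12, flow now 12.
Augment Hall→u3→Exit: bottleneck 11, flow now 23.
Augment Hall→u4→Exit: bottleneck 7, flow now 30.
No augmenting path remains; maximum flow = 30.
Cut capacity 30 equals the max flow, so it is a minimum cut.

Yes — it is a minimum cut (capacity 30).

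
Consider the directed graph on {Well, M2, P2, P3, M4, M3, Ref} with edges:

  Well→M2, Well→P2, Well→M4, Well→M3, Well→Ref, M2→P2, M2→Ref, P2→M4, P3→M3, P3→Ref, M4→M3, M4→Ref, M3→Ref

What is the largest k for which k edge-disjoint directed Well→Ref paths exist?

4

Assign every edge capacity 1; by Menger, the answer equals the max flow.
Path Well→Ref (+1); total 1.
Path Well→M2→Ref (+1); total 2.
Path Well→M4→Ref (+1); total 3.
Path Well→M3→Ref (+1); total 4.
No residual Well→Ref path; max flow = 4.
Certifying cut of size 4: {M3→Ref, M4→Ref, Well→M2, Well→Ref}.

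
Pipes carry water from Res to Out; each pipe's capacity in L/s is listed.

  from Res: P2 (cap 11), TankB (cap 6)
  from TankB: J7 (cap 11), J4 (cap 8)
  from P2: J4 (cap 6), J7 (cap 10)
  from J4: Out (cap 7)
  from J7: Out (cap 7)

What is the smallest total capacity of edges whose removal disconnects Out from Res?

14

Augment Res→TankB→J4→Out: bottleneck 6, flow now 6.
Augment Res→P2→J4→Out: bottleneck 1, flow now 7.
Augment Res→P2→J7→Out: bottleneck 7, flow now 14.
No augmenting path remains; maximum flow = 14.
By max-flow min-cut, the minimum cut capacity equals the max flow.
In the residual graph, reachable from Res: {Res, TankB, P2, J4, J7}.
Min-cut edges: J4→Out (7), J7→Out (7); capacity 7 + 7 = 14.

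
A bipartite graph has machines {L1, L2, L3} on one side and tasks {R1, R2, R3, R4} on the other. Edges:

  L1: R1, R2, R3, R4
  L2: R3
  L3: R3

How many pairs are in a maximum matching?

2

Unit-capacity flow: source→left, listed edges, right→sink; max matching = max flow.
Augmenting path L1→R1 (+1); matched 1.
Augmenting path L2→R3 (+1); matched 2.
No augmenting path remains; maximum matching = 2.
König certificate: {L1, R3} is a vertex cover of size 2 (every listed pair touches it), so no matching can be larger.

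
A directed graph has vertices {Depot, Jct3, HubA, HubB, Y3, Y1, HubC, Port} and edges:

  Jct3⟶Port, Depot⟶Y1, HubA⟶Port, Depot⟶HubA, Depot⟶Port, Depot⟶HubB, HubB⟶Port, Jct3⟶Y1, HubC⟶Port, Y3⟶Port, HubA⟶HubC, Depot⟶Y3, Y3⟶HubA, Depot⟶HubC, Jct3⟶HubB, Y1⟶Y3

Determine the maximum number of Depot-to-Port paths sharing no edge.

5

Assign every edge capacity 1; by Menger, the answer equals the max flow.
Path Depot→Port (+1); total 1.
Path Depot→HubA→Port (+1); total 2.
Path Depot→HubB→Port (+1); total 3.
Path Depot→Y3→Port (+1); total 4.
Path Depot→HubC→Port (+1); total 5.
No residual Depot→Port path; max flow = 5.
Certifying cut of size 5: {Depot→HubB, Depot→Port, HubA→Port, HubC→Port, Y3→Port}.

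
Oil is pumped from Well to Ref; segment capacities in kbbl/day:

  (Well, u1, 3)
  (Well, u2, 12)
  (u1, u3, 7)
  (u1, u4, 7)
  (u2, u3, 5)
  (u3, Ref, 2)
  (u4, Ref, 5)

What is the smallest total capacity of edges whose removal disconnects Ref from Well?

5

Augment Well→u1→u3→Ref: bottleneck 2, flow now 2.
Augment Well→u1→u4→Ref: bottleneck 1, flow now 3.
Augment Well→u2→u3→u1→u4→Ref: bottleneck 2, flow now 5. (uses reverse residual edge)
No augmenting path remains; maximum flow = 5.
By max-flow min-cut, the minimum cut capacity equals the max flow.
In the residual graph, reachable from Well: {Well, u2, u3}.
Min-cut edges: Well→u1 (3), u3→Ref (2); capacity 3 + 2 = 5.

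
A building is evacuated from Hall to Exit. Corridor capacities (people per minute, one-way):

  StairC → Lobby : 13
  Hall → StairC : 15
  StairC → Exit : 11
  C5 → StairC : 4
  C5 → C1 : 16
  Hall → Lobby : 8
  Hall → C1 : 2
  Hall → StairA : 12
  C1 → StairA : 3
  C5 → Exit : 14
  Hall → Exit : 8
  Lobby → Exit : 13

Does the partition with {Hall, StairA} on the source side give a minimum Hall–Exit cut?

Given cut capacity: 2 + 15 + 8 + 8 = 33.
Augment Hall→Exit: bottleneck 8, flow now 8.
Augment Hall→StairC→Exit: bottleneck 11, flow now 19.
Augment Hall→Lobby→Exit: bottleneck 8, flow now 27.
Augment Hall→StairC→Lobby→Exit: bottleneck 4, flow now 31.
No augmenting path remains; maximum flow = 31.
In the residual graph, reachable from Hall: {Hall, C1, StairA}.
Min-cut edges: Hall→StairC (15), Hall→Lobby (8), Hall→Exit (8); capacity 15 + 8 + 8 = 31.
Cut capacity 33 exceeds the max flow 31, so it is not minimum.

No — its capacity is 33, but the minimum cut has capacity 31.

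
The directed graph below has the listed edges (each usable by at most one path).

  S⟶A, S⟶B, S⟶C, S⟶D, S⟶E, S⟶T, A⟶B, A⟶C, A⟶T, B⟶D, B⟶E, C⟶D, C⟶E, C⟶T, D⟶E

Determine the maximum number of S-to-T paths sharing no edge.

Assign every edge capacity 1; by Menger, the answer equals the max flow.
Path S→T (+1); total 1.
Path S→A→T (+1); total 2.
Path S→C→T (+1); total 3.
No residual S→T path; max flow = 3.
Certifying cut of size 3: {S→A, S→C, S→T}.

3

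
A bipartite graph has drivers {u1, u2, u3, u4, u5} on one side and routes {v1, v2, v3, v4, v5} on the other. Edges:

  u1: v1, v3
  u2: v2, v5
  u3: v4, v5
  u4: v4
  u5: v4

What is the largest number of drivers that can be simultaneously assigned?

Unit-capacity flow: source→left, listed edges, right→sink; max matching = max flow.
Augmenting path u1→v1 (+1); matched 1.
Augmenting path u2→v2 (+1); matched 2.
Augmenting path u3→v4 (+1); matched 3.
Augmenting path u4→v4→u3→v5 (+1); matched 4.
No augmenting path remains; maximum matching = 4.
König certificate: {u1, u2, u3, v4} is a vertex cover of size 4 (every listed pair touches it), so no matching can be larger.

4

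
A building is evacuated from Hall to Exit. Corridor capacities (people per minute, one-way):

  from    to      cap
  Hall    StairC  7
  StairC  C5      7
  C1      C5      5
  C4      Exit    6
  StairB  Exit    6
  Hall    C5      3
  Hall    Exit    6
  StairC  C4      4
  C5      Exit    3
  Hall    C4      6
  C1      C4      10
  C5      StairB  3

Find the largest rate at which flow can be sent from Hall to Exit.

18

Augment Hall→Exit: bottleneck 6, flow now 6.
Augment Hall→C5→Exit: bottleneck 3, flow now 9.
Augment Hall→C4→Exit: bottleneck 6, flow now 15.
Augment Hall→StairC→C5→StairB→Exit: bottleneck 3, flow now 18.
No augmenting path remains; maximum flow = 18.
In the residual graph, reachable from Hall: {Hall, StairC, C5, C4}.
Min-cut edges: Hall→Exit (6), C5→StairB (3), C5→Exit (3), C4→Exit (6); capacity 6 + 3 + 3 + 6 = 18.
This cut is saturated, so no flow can exceed 18.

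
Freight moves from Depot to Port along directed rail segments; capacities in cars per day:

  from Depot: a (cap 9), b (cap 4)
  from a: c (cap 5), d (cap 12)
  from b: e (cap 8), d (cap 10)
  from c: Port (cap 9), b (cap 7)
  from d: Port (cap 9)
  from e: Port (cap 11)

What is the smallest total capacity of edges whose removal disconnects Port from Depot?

13

Augment Depot→a→c→Port: bottleneck 5, flow now 5.
Augment Depot→a→d→Port: bottleneck 4, flow now 9.
Augment Depot→b→d→Port: bottleneck 4, flow now 13.
No augmenting path remains; maximum flow = 13.
By max-flow min-cut, the minimum cut capacity equals the max flow.
In the residual graph, reachable from Depot: {Depot}.
Min-cut edges: Depot→a (9), Depot→b (4); capacity 9 + 4 = 13.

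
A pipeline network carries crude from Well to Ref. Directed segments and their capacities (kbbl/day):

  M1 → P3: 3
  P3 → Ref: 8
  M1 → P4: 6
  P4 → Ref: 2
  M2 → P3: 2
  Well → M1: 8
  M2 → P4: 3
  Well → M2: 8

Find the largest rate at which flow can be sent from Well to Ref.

Augment Well→M2→P4→Ref: bottleneck 2, flow now 2.
Augment Well→M2→P3→Ref: bottleneck 2, flow now 4.
Augment Well→M1→P3→Ref: bottleneck 3, flow now 7.
No augmenting path remains; maximum flow = 7.
In the residual graph, reachable from Well: {Well, M2, M1, P4}.
Min-cut edges: M2→P3 (2), M1→P3 (3), P4→Ref (2); capacity 2 + 3 + 2 = 7.
This cut is saturated, so no flow can exceed 7.

7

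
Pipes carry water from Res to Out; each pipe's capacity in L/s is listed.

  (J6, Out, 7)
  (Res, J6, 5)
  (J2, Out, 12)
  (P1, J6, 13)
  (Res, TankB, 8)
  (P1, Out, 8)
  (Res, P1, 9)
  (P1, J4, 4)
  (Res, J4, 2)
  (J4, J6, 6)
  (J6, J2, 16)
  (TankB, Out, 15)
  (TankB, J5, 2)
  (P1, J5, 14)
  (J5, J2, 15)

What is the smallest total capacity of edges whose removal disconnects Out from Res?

24

Augment Res→TankB→Out: bottleneck 8, flow now 8.
Augment Res→P1→Out: bottleneck 8, flow now 16.
Augment Res→J6→Out: bottleneck 5, flow now 21.
Augment Res→P1→J6→Out: bottleneck 1, flow now 22.
Augment Res→J4→J6→Out: bottleneck 1, flow now 23.
Augment Res→J4→J6→J2→Out: bottleneck 1, flow now 24.
No augmenting path remains; maximum flow = 24.
By max-flow min-cut, the minimum cut capacity equals the max flow.
In the residual graph, reachable from Res: {Res}.
Min-cut edges: Res→TankB (8), Res→P1 (9), Res→J4 (2), Res→J6 (5); capacity 8 + 9 + 2 + 5 = 24.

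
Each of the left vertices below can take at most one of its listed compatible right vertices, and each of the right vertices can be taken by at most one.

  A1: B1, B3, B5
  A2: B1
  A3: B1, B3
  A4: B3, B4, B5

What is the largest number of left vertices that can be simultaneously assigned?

Unit-capacity flow: source→left, listed edges, right→sink; max matching = max flow.
Augmenting path A1→B1 (+1); matched 1.
Augmenting path A3→B3 (+1); matched 2.
Augmenting path A4→B4 (+1); matched 3.
Augmenting path A2→B1→A1→B5 (+1); matched 4.
No augmenting path remains; maximum matching = 4.
König certificate: {A1, A2, A3, A4} is a vertex cover of size 4 (every listed pair touches it), so no matching can be larger.

4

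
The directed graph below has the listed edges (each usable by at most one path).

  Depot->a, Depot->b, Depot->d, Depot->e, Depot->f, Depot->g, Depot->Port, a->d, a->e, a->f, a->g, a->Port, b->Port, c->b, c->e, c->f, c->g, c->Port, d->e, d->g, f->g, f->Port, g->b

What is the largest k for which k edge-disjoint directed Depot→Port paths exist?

Assign every edge capacity 1; by Menger, the answer equals the max flow.
Path Depot→Port (+1); total 1.
Path Depot→a→Port (+1); total 2.
Path Depot→b→Port (+1); total 3.
Path Depot→f→Port (+1); total 4.
No residual Depot→Port path; max flow = 4.
Certifying cut of size 4: {Depot→Port, Depot→a, Depot→f, b→Port}.

4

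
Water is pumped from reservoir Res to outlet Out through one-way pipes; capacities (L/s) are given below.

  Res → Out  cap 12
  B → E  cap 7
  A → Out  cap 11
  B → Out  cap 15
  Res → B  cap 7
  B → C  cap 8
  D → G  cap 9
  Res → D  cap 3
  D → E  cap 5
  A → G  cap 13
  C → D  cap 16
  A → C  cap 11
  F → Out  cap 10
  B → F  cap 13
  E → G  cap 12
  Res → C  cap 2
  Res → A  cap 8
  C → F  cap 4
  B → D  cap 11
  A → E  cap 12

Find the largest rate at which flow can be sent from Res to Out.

29

Augment Res→Out: bottleneck 12, flow now 12.
Augment Res→A→Out: bottleneck 8, flow now 20.
Augment Res→B→Out: bottleneck 7, flow now 27.
Augment Res→C→F→Out: bottleneck 2, flow now 29.
No augmenting path remains; maximum flow = 29.
In the residual graph, reachable from Res: {Res, D, E, G}.
Min-cut edges: Res→A (8), Res→B (7), Res→C (2), Res→Out (12); capacity 8 + 7 + 2 + 12 = 29.
This cut is saturated, so no flow can exceed 29.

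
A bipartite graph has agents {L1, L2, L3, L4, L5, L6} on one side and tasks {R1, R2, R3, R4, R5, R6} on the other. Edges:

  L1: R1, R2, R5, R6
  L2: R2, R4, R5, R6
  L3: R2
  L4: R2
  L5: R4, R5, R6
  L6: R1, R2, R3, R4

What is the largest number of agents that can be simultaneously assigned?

5

Unit-capacity flow: source→left, listed edges, right→sink; max matching = max flow.
Augmenting path L1→R1 (+1); matched 1.
Augmenting path L2→R2 (+1); matched 2.
Augmenting path L5→R4 (+1); matched 3.
Augmenting path L6→R3 (+1); matched 4.
Augmenting path L3→R2→L2→R5 (+1); matched 5.
No augmenting path remains; maximum matching = 5.
König certificate: {L1, L2, L5, L6, R2} is a vertex cover of size 5 (every listed pair touches it), so no matching can be larger.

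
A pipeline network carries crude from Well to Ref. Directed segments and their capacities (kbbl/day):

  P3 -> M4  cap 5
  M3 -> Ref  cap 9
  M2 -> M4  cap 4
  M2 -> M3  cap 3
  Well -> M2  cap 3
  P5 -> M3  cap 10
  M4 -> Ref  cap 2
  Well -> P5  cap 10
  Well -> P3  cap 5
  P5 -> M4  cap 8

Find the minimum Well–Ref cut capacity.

11

Augment Well→P5→M4→Ref: bottleneck 2, flow now 2.
Augment Well→P5→M3→Ref: bottleneck 8, flow now 10.
Augment Well→M2→M3→Ref: bottleneck 1, flow now 11.
No augmenting path remains; maximum flow = 11.
By max-flow min-cut, the minimum cut capacity equals the max flow.
In the residual graph, reachable from Well: {Well, P5, M2, P3, M4, M3}.
Min-cut edges: M4→Ref (2), M3→Ref (9); capacity 2 + 9 = 11.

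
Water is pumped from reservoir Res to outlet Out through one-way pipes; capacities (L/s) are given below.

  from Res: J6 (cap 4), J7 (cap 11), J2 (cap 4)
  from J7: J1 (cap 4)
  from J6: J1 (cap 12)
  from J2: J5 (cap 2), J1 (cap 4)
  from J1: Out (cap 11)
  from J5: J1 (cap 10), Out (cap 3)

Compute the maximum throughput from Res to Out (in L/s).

Augment Res→J7→J1→Out: bottleneck 4, flow now 4.
Augment Res→J6→J1→Out: bottleneck 4, flow now 8.
Augment Res→J2→J1→Out: bottleneck 3, flow now 11.
Augment Res→J2→J5→Out: bottleneck 1, flow now 12.
No augmenting path remains; maximum flow = 12.
In the residual graph, reachable from Res: {Res, J7}.
Min-cut edges: Res→J6 (4), Res→J2 (4), J7→J1 (4); capacity 4 + 4 + 4 = 12.
This cut is saturated, so no flow can exceed 12.

12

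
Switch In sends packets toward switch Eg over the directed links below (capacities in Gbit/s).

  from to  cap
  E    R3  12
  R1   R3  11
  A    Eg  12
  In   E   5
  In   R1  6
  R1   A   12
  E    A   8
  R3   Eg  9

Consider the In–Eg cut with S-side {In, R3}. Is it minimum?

No — its capacity is 20, but the minimum cut has capacity 11.

Given cut capacity: 6 + 5 + 9 = 20.
Augment In→R1→R3→Eg: bottleneck 6, flow now 6.
Augment In→E→R3→Eg: bottleneck 3, flow now 9.
Augment In→E→A→Eg: bottleneck 2, flow now 11.
No augmenting path remains; maximum flow = 11.
In the residual graph, reachable from In: {In}.
Min-cut edges: In→R1 (6), In→E (5); capacity 6 + 5 = 11.
Cut capacity 20 exceeds the max flow 11, so it is not minimum.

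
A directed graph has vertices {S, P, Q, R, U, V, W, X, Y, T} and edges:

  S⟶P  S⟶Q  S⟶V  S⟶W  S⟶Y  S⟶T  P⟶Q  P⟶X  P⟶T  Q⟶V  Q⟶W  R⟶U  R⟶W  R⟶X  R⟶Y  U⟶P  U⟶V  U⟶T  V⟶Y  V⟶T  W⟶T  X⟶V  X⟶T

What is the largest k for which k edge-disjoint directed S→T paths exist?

4

Assign every edge capacity 1; by Menger, the answer equals the max flow.
Path S→T (+1); total 1.
Path S→P→T (+1); total 2.
Path S→V→T (+1); total 3.
Path S→W→T (+1); total 4.
No residual S→T path; max flow = 4.
Certifying cut of size 4: {S→P, S→T, V→T, W→T}.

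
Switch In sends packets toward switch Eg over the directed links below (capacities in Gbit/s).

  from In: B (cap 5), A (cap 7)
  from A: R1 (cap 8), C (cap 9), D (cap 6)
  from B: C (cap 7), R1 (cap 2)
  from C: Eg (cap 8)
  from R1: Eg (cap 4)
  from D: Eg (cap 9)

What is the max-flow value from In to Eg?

12

Augment In→A→C→Eg: bottleneck 7, flow now 7.
Augment In→B→C→Eg: bottleneck 1, flow now 8.
Augment In→B→R1→Eg: bottleneck 2, flow now 10.
Augment In→B→C→A→R1→Eg: bottleneck 2, flow now 12. (uses reverse residual edge)
No augmenting path remains; maximum flow = 12.
In the residual graph, reachable from In: {In}.
Min-cut edges: In→A (7), In→B (5); capacity 7 + 5 = 12.
This cut is saturated, so no flow can exceed 12.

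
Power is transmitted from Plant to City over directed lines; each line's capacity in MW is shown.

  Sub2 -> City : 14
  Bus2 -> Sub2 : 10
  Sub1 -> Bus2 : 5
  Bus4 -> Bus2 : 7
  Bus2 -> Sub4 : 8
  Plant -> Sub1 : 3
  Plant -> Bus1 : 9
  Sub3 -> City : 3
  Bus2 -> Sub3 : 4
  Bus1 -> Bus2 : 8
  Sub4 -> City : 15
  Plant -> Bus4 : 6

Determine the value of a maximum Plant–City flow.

Augment Plant→Sub1→Bus2→Sub2→City: bottleneck 3, flow now 3.
Augment Plant→Bus4→Bus2→Sub2→City: bottleneck 6, flow now 9.
Augment Plant→Bus1→Bus2→Sub2→City: bottleneck 1, flow now 10.
Augment Plant→Bus1→Bus2→Sub4→City: bottleneck 7, flow now 17.
No augmenting path remains; maximum flow = 17.
In the residual graph, reachable from Plant: {Plant, Bus1}.
Min-cut edges: Plant→Sub1 (3), Plant→Bus4 (6), Bus1→Bus2 (8); capacity 3 + 6 + 8 = 17.
This cut is saturated, so no flow can exceed 17.

17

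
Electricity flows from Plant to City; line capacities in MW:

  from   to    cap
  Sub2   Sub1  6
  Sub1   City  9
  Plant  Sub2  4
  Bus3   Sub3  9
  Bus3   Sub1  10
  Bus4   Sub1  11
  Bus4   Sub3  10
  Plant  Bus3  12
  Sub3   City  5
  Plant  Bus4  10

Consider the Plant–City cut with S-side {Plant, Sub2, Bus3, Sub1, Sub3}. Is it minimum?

No — its capacity is 24, but the minimum cut has capacity 14.

Given cut capacity: 10 + 9 + 5 = 24.
Augment Plant→Bus4→Sub1→City: bottleneck 9, flow now 9.
Augment Plant→Bus4→Sub3→City: bottleneck 1, flow now 10.
Augment Plant→Bus3→Sub3→City: bottleneck 4, flow now 14.
No augmenting path remains; maximum flow = 14.
In the residual graph, reachable from Plant: {Plant, Bus4, Sub2, Bus3, Sub1, Sub3}.
Min-cut edges: Sub1→City (9), Sub3→City (5); capacity 9 + 5 = 14.
Cut capacity 24 exceeds the max flow 14, so it is not minimum.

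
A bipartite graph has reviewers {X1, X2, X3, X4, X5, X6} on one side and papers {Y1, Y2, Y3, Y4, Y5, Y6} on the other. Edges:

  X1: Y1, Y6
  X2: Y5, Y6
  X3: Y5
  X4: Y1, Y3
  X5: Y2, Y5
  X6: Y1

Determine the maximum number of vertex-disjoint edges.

Unit-capacity flow: source→left, listed edges, right→sink; max matching = max flow.
Augmenting path X1→Y1 (+1); matched 1.
Augmenting path X2→Y5 (+1); matched 2.
Augmenting path X4→Y3 (+1); matched 3.
Augmenting path X5→Y2 (+1); matched 4.
Augmenting path X3→Y5→X2→Y6 (+1); matched 5.
No augmenting path remains; maximum matching = 5.
König certificate: {X4, X5, Y1, Y5, Y6} is a vertex cover of size 5 (every listed pair touches it), so no matching can be larger.

5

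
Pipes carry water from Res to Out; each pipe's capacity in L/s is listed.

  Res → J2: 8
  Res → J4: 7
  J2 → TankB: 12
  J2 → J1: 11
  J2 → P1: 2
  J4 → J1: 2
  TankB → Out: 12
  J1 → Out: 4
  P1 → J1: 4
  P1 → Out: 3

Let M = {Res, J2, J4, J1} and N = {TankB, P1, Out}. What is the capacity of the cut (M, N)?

18

Edges leaving {Res, J2, J4, J1}: J2→TankB (12), J2→P1 (2), J1→Out (4).
Cut capacity = 12 + 2 + 4 = 18.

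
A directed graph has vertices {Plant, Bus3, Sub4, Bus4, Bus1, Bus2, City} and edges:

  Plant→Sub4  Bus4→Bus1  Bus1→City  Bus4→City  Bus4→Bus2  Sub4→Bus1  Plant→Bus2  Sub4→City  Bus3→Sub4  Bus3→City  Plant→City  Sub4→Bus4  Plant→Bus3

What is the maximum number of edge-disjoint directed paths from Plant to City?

3

Assign every edge capacity 1; by Menger, the answer equals the max flow.
Path Plant→City (+1); total 1.
Path Plant→Bus3→City (+1); total 2.
Path Plant→Sub4→City (+1); total 3.
No residual Plant→City path; max flow = 3.
Certifying cut of size 3: {Plant→Bus3, Plant→City, Plant→Sub4}.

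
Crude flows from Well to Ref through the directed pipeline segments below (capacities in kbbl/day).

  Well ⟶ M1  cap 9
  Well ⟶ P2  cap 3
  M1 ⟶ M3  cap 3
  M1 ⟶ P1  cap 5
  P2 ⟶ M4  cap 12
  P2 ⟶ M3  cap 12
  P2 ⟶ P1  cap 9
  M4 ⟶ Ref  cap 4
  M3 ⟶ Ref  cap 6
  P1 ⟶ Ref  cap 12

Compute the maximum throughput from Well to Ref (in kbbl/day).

Augment Well→M1→M3→Ref: bottleneck 3, flow now 3.
Augment Well→M1→P1→Ref: bottleneck 5, flow now 8.
Augment Well→P2→M4→Ref: bottleneck 3, flow now 11.
No augmenting path remains; maximum flow = 11.
In the residual graph, reachable from Well: {Well, M1}.
Min-cut edges: Well→P2 (3), M1→M3 (3), M1→P1 (5); capacity 3 + 3 + 5 = 11.
This cut is saturated, so no flow can exceed 11.

11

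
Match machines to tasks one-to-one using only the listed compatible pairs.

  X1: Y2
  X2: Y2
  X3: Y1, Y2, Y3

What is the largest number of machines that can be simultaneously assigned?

2

Unit-capacity flow: source→left, listed edges, right→sink; max matching = max flow.
Augmenting path X1→Y2 (+1); matched 1.
Augmenting path X3→Y1 (+1); matched 2.
No augmenting path remains; maximum matching = 2.
König certificate: {X3, Y2} is a vertex cover of size 2 (every listed pair touches it), so no matching can be larger.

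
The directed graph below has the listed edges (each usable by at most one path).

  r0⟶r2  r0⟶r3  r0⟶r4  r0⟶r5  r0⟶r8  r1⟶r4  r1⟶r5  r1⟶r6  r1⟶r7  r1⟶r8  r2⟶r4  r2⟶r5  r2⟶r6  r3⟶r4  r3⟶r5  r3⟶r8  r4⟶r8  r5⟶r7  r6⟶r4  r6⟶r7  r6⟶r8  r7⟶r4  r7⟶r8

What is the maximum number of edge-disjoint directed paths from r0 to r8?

5

Assign every edge capacity 1; by Menger, the answer equals the max flow.
Path r0→r8 (+1); total 1.
Path r0→r3→r8 (+1); total 2.
Path r0→r4→r8 (+1); total 3.
Path r0→r2→r6→r8 (+1); total 4.
Path r0→r5→r7→r8 (+1); total 5.
No residual r0→r8 path; max flow = 5.
Certifying cut of size 5: {r0→r2, r0→r3, r0→r4, r0→r5, r0→r8}.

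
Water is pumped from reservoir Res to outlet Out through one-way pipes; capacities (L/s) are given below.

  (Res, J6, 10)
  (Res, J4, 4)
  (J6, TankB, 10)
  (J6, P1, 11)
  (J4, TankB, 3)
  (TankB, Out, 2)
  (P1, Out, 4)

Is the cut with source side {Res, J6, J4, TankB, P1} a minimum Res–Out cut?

Yes — it is a minimum cut (capacity 6).

Given cut capacity: 2 + 4 = 6.
Augment Res→J6→TankB→Out: bottleneck 2, flow now 2.
Augment Res→J6→P1→Out: bottleneck 4, flow now 6.
No augmenting path remains; maximum flow = 6.
Cut capacity 6 equals the max flow, so it is a minimum cut.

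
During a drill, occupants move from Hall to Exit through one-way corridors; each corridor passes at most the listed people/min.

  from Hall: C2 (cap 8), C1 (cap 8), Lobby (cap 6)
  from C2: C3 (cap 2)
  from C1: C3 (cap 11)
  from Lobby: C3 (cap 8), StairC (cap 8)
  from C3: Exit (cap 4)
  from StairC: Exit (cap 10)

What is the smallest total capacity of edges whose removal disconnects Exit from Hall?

10

Augment Hall→C2→C3→Exit: bottleneck 2, flow now 2.
Augment Hall→C1→C3→Exit: bottleneck 2, flow now 4.
Augment Hall→Lobby→StairC→Exit: bottleneck 6, flow now 10.
No augmenting path remains; maximum flow = 10.
By max-flow min-cut, the minimum cut capacity equals the max flow.
In the residual graph, reachable from Hall: {Hall, C2, C1, C3}.
Min-cut edges: Hall→Lobby (6), C3→Exit (4); capacity 6 + 4 = 10.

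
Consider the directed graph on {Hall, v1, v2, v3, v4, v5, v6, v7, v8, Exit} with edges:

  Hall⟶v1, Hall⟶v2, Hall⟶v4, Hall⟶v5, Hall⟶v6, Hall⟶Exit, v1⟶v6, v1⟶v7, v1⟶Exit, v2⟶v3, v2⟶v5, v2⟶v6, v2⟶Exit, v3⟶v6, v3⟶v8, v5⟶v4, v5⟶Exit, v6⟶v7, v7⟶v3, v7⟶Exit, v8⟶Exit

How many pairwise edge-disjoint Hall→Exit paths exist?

Assign every edge capacity 1; by Menger, the answer equals the max flow.
Path Hall→Exit (+1); total 1.
Path Hall→v1→Exit (+1); total 2.
Path Hall→v2→Exit (+1); total 3.
Path Hall→v5→Exit (+1); total 4.
Path Hall→v6→v7→Exit (+1); total 5.
No residual Hall→Exit path; max flow = 5.
Certifying cut of size 5: {Hall→Exit, Hall→v1, Hall→v2, Hall→v5, Hall→v6}.

5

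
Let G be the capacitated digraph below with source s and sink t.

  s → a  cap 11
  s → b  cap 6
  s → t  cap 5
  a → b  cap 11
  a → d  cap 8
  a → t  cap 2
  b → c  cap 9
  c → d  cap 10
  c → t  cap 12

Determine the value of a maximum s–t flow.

Augment s→t: bottleneck 5, flow now 5.
Augment s→a→t: bottleneck 2, flow now 7.
Augment s→b→c→t: bottleneck 6, flow now 13.
Augment s→a→b→c→t: bottleneck 3, flow now 16.
No augmenting path remains; maximum flow = 16.
In the residual graph, reachable from s: {s, a, b, d}.
Min-cut edges: s→t (5), a→t (2), b→c (9); capacity 5 + 2 + 9 = 16.
This cut is saturated, so no flow can exceed 16.

16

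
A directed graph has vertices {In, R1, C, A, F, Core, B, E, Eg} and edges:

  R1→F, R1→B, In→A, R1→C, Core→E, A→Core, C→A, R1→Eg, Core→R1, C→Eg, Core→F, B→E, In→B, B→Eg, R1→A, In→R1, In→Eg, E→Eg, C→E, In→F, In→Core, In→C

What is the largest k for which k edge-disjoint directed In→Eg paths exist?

5

Assign every edge capacity 1; by Menger, the answer equals the max flow.
Path In→Eg (+1); total 1.
Path In→R1→Eg (+1); total 2.
Path In→C→Eg (+1); total 3.
Path In→B→Eg (+1); total 4.
Path In→Core→E→Eg (+1); total 5.
No residual In→Eg path; max flow = 5.
Certifying cut of size 5: {B→Eg, C→Eg, E→Eg, In→Eg, R1→Eg}.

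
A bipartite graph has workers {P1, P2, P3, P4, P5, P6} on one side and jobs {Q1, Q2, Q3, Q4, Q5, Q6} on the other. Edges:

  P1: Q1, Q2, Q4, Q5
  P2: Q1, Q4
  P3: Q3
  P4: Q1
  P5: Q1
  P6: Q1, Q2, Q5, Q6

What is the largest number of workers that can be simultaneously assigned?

5

Unit-capacity flow: source→left, listed edges, right→sink; max matching = max flow.
Augmenting path P1→Q1 (+1); matched 1.
Augmenting path P2→Q4 (+1); matched 2.
Augmenting path P3→Q3 (+1); matched 3.
Augmenting path P6→Q2 (+1); matched 4.
Augmenting path P4→Q1→P1→Q5 (+1); matched 5.
No augmenting path remains; maximum matching = 5.
König certificate: {P1, P2, P3, P6, Q1} is a vertex cover of size 5 (every listed pair touches it), so no matching can be larger.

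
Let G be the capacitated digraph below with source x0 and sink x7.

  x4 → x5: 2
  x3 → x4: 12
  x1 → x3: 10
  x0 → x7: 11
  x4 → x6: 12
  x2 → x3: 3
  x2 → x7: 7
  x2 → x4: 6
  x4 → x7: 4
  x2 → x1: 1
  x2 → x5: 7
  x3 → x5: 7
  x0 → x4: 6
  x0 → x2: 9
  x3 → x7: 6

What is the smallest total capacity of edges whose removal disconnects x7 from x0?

24

Augment x0→x7: bottleneck 11, flow now 11.
Augment x0→x2→x7: bottleneck 7, flow now 18.
Augment x0→x4→x7: bottleneck 4, flow now 22.
Augment x0→x2→x3→x7: bottleneck 2, flow now 24.
No augmenting path remains; maximum flow = 24.
By max-flow min-cut, the minimum cut capacity equals the max flow.
In the residual graph, reachable from x0: {x0, x4, x5, x6}.
Min-cut edges: x0→x2 (9), x0→x7 (11), x4→x7 (4); capacity 9 + 11 + 4 = 24.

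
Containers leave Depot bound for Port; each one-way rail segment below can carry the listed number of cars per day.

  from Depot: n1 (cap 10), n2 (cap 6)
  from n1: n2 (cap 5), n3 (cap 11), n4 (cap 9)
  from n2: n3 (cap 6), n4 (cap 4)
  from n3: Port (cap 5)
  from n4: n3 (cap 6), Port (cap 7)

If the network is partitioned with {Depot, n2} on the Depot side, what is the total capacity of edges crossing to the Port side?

20

Edges leaving {Depot, n2}: Depot→n1 (10), n2→n3 (6), n2→n4 (4).
Cut capacity = 10 + 6 + 4 = 20.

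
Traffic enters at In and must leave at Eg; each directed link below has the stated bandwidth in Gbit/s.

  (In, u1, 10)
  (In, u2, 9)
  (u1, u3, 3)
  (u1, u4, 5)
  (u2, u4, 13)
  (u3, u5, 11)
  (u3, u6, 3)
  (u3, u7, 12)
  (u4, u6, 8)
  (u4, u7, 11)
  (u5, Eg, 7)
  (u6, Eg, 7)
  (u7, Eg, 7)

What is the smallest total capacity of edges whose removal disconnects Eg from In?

17

Augment In→u1→u3→u5→Eg: bottleneck 3, flow now 3.
Augment In→u1→u4→u6→Eg: bottleneck 5, flow now 8.
Augment In→u2→u4→u6→Eg: bottleneck 2, flow now 10.
Augment In→u2→u4→u7→Eg: bottleneck 7, flow now 17.
No augmenting path remains; maximum flow = 17.
By max-flow min-cut, the minimum cut capacity equals the max flow.
In the residual graph, reachable from In: {In, u1}.
Min-cut edges: In→u2 (9), u1→u3 (3), u1→u4 (5); capacity 9 + 3 + 5 = 17.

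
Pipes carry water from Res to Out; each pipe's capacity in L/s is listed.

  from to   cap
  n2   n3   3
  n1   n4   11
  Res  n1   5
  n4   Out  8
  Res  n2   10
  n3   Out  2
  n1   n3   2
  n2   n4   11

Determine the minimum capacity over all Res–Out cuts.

Augment Res→n1→n3→Out: bottleneck 2, flow now 2.
Augment Res→n1→n4→Out: bottleneck 3, flow now 5.
Augment Res→n2→n4→Out: bottleneck 5, flow now 10.
No augmenting path remains; maximum flow = 10.
By max-flow min-cut, the minimum cut capacity equals the max flow.
In the residual graph, reachable from Res: {Res, n1, n2, n3, n4}.
Min-cut edges: n3→Out (2), n4→Out (8); capacity 2 + 8 = 10.

10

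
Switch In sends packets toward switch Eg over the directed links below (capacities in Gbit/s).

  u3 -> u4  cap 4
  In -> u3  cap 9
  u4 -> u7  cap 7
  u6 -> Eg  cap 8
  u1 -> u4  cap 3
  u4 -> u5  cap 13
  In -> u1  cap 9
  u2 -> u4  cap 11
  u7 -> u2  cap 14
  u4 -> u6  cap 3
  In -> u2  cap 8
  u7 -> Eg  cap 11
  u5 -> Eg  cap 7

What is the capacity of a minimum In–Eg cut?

15

Augment In→u1→u4→u5→Eg: bottleneck 3, flow now 3.
Augment In→u2→u4→u5→Eg: bottleneck 4, flow now 7.
Augment In→u2→u4→u6→Eg: bottleneck 3, flow now 10.
Augment In→u2→u4→u7→Eg: bottleneck 1, flow now 11.
Augment In→u3→u4→u7→Eg: bottleneck 4, flow now 15.
No augmenting path remains; maximum flow = 15.
By max-flow min-cut, the minimum cut capacity equals the max flow.
In the residual graph, reachable from In: {In, u1, u3}.
Min-cut edges: In→u2 (8), u1→u4 (3), u3→u4 (4); capacity 8 + 3 + 4 = 15.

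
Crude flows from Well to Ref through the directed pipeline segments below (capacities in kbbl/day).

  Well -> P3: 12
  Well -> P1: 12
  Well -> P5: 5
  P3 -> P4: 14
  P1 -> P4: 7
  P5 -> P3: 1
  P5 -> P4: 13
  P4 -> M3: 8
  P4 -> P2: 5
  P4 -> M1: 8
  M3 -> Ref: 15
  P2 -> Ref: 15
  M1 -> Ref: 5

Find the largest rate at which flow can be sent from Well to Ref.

Augment Well→P3→P4→M3→Ref: bottleneck 8, flow now 8.
Augment Well→P3→P4→P2→Ref: bottleneck 4, flow now 12.
Augment Well→P1→P4→P2→Ref: bottleneck 1, flow now 13.
Augment Well→P1→P4→M1→Ref: bottleneck 5, flow now 18.
No augmenting path remains; maximum flow = 18.
In the residual graph, reachable from Well: {Well, P3, P1, P5, P4, M1}.
Min-cut edges: P4→M3 (8), P4→P2 (5), M1→Ref (5); capacity 8 + 5 + 5 = 18.
This cut is saturated, so no flow can exceed 18.

18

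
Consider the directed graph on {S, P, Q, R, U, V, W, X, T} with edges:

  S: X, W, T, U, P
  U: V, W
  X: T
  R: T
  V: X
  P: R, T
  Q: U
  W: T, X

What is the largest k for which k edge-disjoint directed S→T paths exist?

Assign every edge capacity 1; by Menger, the answer equals the max flow.
Path S→T (+1); total 1.
Path S→P→T (+1); total 2.
Path S→W→T (+1); total 3.
Path S→X→T (+1); total 4.
No residual S→T path; max flow = 4.
Certifying cut of size 4: {S→P, S→T, W→T, X→T}.

4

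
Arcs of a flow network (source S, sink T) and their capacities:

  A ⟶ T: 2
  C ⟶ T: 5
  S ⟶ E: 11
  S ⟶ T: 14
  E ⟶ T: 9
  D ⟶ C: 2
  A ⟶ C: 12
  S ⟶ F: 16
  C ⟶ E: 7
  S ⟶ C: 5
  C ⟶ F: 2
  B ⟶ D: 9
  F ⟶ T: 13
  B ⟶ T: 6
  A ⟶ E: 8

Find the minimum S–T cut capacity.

Augment S→T: bottleneck 14, flow now 14.
Augment S→C→T: bottleneck 5, flow now 19.
Augment S→E→T: bottleneck 9, flow now 28.
Augment S→F→T: bottleneck 13, flow now 41.
No augmenting path remains; maximum flow = 41.
By max-flow min-cut, the minimum cut capacity equals the max flow.
In the residual graph, reachable from S: {S, E, F}.
Min-cut edges: S→C (5), S→T (14), E→T (9), F→T (13); capacity 5 + 14 + 9 + 13 = 41.

41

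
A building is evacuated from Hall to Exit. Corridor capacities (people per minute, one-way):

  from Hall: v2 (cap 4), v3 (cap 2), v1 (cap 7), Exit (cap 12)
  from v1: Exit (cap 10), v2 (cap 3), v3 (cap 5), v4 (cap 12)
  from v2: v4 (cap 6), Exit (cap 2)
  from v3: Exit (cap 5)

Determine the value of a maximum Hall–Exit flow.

Augment Hall→Exit: bottleneck 12, flow now 12.
Augment Hall→v1→Exit: bottleneck 7, flow now 19.
Augment Hall→v2→Exit: bottleneck 2, flow now 21.
Augment Hall→v3→Exit: bottleneck 2, flow now 23.
No augmenting path remains; maximum flow = 23.
In the residual graph, reachable from Hall: {Hall, v2, v4}.
Min-cut edges: Hall→v1 (7), Hall→v3 (2), Hall→Exit (12), v2→Exit (2); capacity 7 + 2 + 12 + 2 = 23.
This cut is saturated, so no flow can exceed 23.

23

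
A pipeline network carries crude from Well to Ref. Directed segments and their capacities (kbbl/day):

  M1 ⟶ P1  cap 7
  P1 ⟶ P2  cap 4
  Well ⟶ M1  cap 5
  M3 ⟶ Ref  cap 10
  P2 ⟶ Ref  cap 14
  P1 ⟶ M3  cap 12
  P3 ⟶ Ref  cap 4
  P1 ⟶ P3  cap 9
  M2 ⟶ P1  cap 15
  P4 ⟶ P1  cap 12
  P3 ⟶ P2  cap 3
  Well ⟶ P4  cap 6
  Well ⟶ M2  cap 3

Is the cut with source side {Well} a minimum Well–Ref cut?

Given cut capacity: 3 + 6 + 5 = 14.
Augment Well→M2→P1→P2→Ref: bottleneck 3, flow now 3.
Augment Well→P4→P1→P2→Ref: bottleneck 1, flow now 4.
Augment Well→P4→P1→P3→Ref: bottleneck 4, flow now 8.
Augment Well→P4→P1→M3→Ref: bottleneck 1, flow now 9.
Augment Well→M1→P1→M3→Ref: bottleneck 5, flow now 14.
No augmenting path remains; maximum flow = 14.
Cut capacity 14 equals the max flow, so it is a minimum cut.

Yes — it is a minimum cut (capacity 14).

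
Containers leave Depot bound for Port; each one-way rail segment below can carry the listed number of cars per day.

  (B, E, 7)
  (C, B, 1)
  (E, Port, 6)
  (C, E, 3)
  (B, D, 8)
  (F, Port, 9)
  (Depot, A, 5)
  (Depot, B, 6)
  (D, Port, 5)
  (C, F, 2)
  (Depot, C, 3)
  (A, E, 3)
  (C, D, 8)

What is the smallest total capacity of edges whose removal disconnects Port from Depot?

Augment Depot→A→E→Port: bottleneck 3, flow now 3.
Augment Depot→B→D→Port: bottleneck 5, flow now 8.
Augment Depot→B→E→Port: bottleneck 1, flow now 9.
Augment Depot→C→E→Port: bottleneck 2, flow now 11.
Augment Depot→C→F→Port: bottleneck 1, flow now 12.
No augmenting path remains; maximum flow = 12.
By max-flow min-cut, the minimum cut capacity equals the max flow.
In the residual graph, reachable from Depot: {Depot, A}.
Min-cut edges: Depot→B (6), Depot→C (3), A→E (3); capacity 6 + 3 + 3 = 12.

12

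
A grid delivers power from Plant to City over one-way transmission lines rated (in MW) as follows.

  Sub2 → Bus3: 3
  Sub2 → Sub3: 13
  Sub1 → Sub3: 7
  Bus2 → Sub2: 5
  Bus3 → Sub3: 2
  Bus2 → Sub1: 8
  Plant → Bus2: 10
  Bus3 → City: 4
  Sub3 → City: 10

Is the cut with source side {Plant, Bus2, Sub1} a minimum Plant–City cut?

Given cut capacity: 5 + 7 = 12.
Augment Plant→Bus2→Sub1→Sub3→City: bottleneck 7, flow now 7.
Augment Plant→Bus2→Sub2→Bus3→City: bottleneck 3, flow now 10.
No augmenting path remains; maximum flow = 10.
In the residual graph, reachable from Plant: {Plant}.
Min-cut edges: Plant→Bus2 (10); capacity 10 = 10.
Cut capacity 12 exceeds the max flow 10, so it is not minimum.

No — its capacity is 12, but the minimum cut has capacity 10.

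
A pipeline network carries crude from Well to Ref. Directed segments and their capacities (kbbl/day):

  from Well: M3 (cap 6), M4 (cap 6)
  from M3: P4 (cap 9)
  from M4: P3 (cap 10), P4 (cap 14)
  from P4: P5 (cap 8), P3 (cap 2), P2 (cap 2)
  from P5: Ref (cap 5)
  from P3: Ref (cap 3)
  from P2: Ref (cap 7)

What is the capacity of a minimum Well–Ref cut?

Augment Well→M4→P3→Ref: bottleneck 3, flow now 3.
Augment Well→M3→P4→P5→Ref: bottleneck 5, flow now 8.
Augment Well→M3→P4→P2→Ref: bottleneck 1, flow now 9.
Augment Well→M4→P4→P2→Ref: bottleneck 1, flow now 10.
No augmenting path remains; maximum flow = 10.
By max-flow min-cut, the minimum cut capacity equals the max flow.
In the residual graph, reachable from Well: {Well, M3, M4, P4, P5, P3}.
Min-cut edges: P4→P2 (2), P5→Ref (5), P3→Ref (3); capacity 2 + 5 + 3 = 10.

10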